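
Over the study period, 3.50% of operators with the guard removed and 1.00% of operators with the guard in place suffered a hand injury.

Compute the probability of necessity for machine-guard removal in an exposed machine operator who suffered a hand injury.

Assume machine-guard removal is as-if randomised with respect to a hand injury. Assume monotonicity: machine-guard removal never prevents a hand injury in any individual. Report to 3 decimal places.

PN ≈ 0.714

p₁ = 0.035, p₀ = 0.01.
Under exogeneity and monotonicity, PN = (p₁ − p₀) / p₁.
PN = (0.035 − 0.01) / 0.035 = 0.025 / 0.035 ≈ 0.7143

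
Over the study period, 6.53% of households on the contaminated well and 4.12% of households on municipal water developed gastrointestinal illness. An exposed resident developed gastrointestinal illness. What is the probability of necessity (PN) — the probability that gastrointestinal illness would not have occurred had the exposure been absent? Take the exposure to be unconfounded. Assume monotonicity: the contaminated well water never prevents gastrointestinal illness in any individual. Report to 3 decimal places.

p₁ = 0.0653, p₀ = 0.0412.
Under exogeneity and monotonicity, PN = (p₁ − p₀) / p₁.
PN = (0.0653 − 0.0412) / 0.0653 = 0.0241 / 0.0653 ≈ 0.3691

PN ≈ 0.369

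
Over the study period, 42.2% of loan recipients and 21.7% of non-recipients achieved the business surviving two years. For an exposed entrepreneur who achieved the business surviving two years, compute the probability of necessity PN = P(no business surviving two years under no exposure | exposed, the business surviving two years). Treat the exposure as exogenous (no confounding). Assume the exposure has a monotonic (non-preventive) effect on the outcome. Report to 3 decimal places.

p₁ = 0.422, p₀ = 0.217.
Under exogeneity and monotonicity, PN = (p₁ − p₀) / p₁.
PN = (0.422 − 0.217) / 0.422 = 0.205 / 0.422 ≈ 0.4858

PN ≈ 0.486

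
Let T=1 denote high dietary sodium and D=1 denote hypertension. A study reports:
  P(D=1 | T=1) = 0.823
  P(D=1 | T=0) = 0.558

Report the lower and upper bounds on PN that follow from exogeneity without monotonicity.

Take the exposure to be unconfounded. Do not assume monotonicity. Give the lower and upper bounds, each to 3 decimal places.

0.322 ≤ PN ≤ 0.537

Let p₁ = 0.823, p₀ = 0.558.
Under exogeneity alone the bounds on PN are max{0,(p₁−p₀)/p₁} ≤ PN ≤ min{1,(1−p₀)/p₁}.
  lower = (p₁ − p₀)/p₁ = 0.265 / 0.823 ≈ 0.3220
  upper = min{1, (1 − p₀)/p₁} = 0.442 / 0.823 ≈ 0.5371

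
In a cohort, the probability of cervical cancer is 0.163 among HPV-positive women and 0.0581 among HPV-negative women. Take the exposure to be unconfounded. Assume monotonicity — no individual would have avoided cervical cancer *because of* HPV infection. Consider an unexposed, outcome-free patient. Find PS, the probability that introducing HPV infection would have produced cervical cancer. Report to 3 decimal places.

PS ≈ 0.111

Let p₁ = 0.163, p₀ = 0.0581.
Under exogeneity and monotonicity, PS = (p₁ − p₀) / (1 − p₀).
PS = (0.163 − 0.0581) / (1 − 0.0581) = 0.1049 / 0.9419 ≈ 0.1114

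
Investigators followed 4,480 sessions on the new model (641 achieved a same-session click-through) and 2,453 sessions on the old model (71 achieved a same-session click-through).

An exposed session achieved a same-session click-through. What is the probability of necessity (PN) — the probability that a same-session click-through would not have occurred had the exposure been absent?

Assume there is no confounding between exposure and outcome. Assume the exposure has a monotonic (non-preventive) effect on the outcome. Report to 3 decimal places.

PN ≈ 0.798

p₁ = P(outcome | exposed) = 641/4480 = 0.14308
p₀ = P(outcome | unexposed) = 71/2453 = 0.028944
Under exogeneity and monotonicity, PN = (p₁ − p₀) / p₁.
PN = (0.14308 − 0.028944) / 0.14308 = 0.11414 / 0.14308 ≈ 0.7977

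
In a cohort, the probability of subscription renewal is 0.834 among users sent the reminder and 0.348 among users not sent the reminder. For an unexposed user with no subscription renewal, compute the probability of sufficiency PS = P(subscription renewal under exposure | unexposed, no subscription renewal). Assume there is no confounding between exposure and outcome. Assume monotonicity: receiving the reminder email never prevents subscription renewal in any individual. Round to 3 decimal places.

PS ≈ 0.745

Let p₁ = 0.834, p₀ = 0.348.
Under exogeneity and monotonicity, PS = (p₁ − p₀) / (1 − p₀).
PS = (0.834 − 0.348) / (1 − 0.348) = 0.486 / 0.652 ≈ 0.7454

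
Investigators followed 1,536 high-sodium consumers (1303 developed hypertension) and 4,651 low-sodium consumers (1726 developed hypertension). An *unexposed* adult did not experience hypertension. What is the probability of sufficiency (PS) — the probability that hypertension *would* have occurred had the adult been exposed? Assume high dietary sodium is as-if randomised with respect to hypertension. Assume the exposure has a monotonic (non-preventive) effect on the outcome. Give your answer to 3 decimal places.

p₁ = P(outcome | exposed) = 1303/1536 = 0.84831
p₀ = P(outcome | unexposed) = 1726/4651 = 0.3711
Under exogeneity and monotonicity, PS = (p₁ − p₀) / (1 − p₀).
PS = (0.84831 − 0.3711) / (1 − 0.3711) = 0.4772 / 0.6289 ≈ 0.7588

PS ≈ 0.759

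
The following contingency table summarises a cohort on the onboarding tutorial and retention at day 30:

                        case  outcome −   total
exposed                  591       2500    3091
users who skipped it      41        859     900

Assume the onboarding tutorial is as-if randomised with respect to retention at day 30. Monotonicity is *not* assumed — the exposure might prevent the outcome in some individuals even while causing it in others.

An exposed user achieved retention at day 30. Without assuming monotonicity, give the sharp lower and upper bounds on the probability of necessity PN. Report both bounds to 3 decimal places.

p₁ = P(outcome | exposed) = 591/3091 = 0.1912
p₀ = P(outcome | unexposed) = 41/900 = 0.045556
Under exogeneity alone the bounds on PN are max{0,(p₁−p₀)/p₁} ≤ PN ≤ min{1,(1−p₀)/p₁}.
  lower = (p₁ − p₀)/p₁ = 0.14564 / 0.1912 ≈ 0.7617
  upper = min{1, (1 − p₀)/p₁} = 0.95444 / 0.1912 ≈ 4.9919 → capped at 1

0.762 ≤ PN ≤ 1.000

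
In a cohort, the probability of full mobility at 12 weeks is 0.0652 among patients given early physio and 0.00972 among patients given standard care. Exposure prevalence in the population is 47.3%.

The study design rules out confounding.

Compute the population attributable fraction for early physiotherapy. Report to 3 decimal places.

PAF ≈ 0.730

Let p₁ = 0.0652, p₀ = 0.00972.
Overall risk P(Y=1) = π·p₁ + (1−π)·p₀ = 0.473×0.0652 + 0.527×0.00972 = 0.035962.
Under exogeneity, PAF = [P(Y=1) − p₀] / P(Y=1).
PAF = (0.035962 − 0.00972) / 0.035962 ≈ 0.7297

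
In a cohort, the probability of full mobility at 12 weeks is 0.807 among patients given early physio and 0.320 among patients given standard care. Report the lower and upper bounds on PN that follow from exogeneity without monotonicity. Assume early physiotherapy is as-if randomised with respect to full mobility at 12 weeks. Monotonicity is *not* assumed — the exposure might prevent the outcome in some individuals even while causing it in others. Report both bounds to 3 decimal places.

Let p₁ = 0.807, p₀ = 0.32.
Under exogeneity alone the bounds on PN are max{0,(p₁−p₀)/p₁} ≤ PN ≤ min{1,(1−p₀)/p₁}.
  lower = (p₁ − p₀)/p₁ = 0.487 / 0.807 ≈ 0.6035
  upper = min{1, (1 − p₀)/p₁} = 0.68 / 0.807 ≈ 0.8426

0.603 ≤ PN ≤ 0.843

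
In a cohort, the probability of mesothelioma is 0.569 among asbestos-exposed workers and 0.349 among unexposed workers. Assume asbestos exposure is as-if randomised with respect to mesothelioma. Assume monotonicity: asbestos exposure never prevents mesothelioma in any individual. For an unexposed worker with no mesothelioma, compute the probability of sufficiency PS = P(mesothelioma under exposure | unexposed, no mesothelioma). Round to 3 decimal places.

PS ≈ 0.338

Let p₁ = 0.569, p₀ = 0.349.
Under exogeneity and monotonicity, PS = (p₁ − p₀) / (1 − p₀).
PS = (0.569 − 0.349) / (1 − 0.349) = 0.22 / 0.651 ≈ 0.3379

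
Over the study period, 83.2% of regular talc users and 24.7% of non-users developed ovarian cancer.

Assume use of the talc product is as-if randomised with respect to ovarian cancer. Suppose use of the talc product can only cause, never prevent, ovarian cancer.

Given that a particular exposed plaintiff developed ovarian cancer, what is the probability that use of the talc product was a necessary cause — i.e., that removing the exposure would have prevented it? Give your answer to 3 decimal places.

PN ≈ 0.703

p₁ = 0.832, p₀ = 0.247.
Under exogeneity and monotonicity, PN = (p₁ − p₀) / p₁.
PN = (0.832 − 0.247) / 0.832 = 0.585 / 0.832 ≈ 0.7031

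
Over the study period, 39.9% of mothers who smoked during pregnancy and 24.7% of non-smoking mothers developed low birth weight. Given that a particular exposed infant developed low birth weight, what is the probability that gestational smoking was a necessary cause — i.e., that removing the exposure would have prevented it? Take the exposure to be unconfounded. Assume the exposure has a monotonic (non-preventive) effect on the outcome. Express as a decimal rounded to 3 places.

PN ≈ 0.381

p₁ = 0.399, p₀ = 0.247.
Under exogeneity and monotonicity, PN = (p₁ − p₀) / p₁.
PN = (0.399 − 0.247) / 0.399 = 0.152 / 0.399 ≈ 0.3810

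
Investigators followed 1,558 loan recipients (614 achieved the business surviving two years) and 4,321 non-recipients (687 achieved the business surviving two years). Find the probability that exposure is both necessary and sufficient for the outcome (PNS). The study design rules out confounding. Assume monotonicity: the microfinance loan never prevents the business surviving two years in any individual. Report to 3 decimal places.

PNS ≈ 0.235

p₁ = P(outcome | exposed) = 614/1558 = 0.39409
p₀ = P(outcome | unexposed) = 687/4321 = 0.15899
Under exogeneity and monotonicity, PNS = p₁ − p₀.
PNS = 0.39409 − 0.15899 = 0.2351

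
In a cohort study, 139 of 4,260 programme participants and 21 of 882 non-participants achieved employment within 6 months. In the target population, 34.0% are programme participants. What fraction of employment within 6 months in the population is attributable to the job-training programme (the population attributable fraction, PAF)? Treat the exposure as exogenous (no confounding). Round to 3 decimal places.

p₁ = P(outcome | exposed) = 139/4260 = 0.032629
p₀ = P(outcome | unexposed) = 21/882 = 0.02381
Overall risk P(Y=1) = π·p₁ + (1−π)·p₀ = 0.34×0.032629 + 0.66×0.02381 = 0.026808.
Under exogeneity, PAF = [P(Y=1) − p₀] / P(Y=1).
PAF = (0.026808 − 0.02381) / 0.026808 ≈ 0.1119

PAF ≈ 0.112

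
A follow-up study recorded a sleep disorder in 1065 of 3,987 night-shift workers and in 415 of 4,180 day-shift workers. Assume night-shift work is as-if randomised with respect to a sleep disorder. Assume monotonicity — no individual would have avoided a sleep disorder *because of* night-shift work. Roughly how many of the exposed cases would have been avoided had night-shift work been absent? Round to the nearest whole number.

p₁ = P(outcome | exposed) = 1065/3987 = 0.26712
p₀ = P(outcome | unexposed) = 415/4180 = 0.099282
PN = (p₁ − p₀)/p₁ = (0.26712 − 0.099282) / 0.26712 ≈ 0.62832.
Attributable cases ≈ PN × (exposed cases) = 0.62832 × 1065 ≈ 669.16.

about 669 cases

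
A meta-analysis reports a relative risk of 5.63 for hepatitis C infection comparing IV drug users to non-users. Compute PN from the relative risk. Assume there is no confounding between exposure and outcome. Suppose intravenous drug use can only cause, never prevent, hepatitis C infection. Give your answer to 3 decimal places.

Under exogeneity and monotonicity, PN = (RR − 1) / RR = 1 − 1/RR.
PN = (5.63 − 1) / 5.63 = 4.63 / 5.63 ≈ 0.8224

PN ≈ 0.822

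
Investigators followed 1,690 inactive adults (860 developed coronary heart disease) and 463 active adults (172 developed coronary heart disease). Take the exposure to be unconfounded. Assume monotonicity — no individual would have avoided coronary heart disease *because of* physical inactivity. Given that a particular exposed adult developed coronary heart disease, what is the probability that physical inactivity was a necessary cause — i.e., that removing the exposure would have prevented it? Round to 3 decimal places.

PN ≈ 0.270

p₁ = P(outcome | exposed) = 860/1690 = 0.50888
p₀ = P(outcome | unexposed) = 172/463 = 0.37149
Under exogeneity and monotonicity, PN = (p₁ − p₀) / p₁.
PN = (0.50888 − 0.37149) / 0.50888 = 0.13739 / 0.50888 ≈ 0.2700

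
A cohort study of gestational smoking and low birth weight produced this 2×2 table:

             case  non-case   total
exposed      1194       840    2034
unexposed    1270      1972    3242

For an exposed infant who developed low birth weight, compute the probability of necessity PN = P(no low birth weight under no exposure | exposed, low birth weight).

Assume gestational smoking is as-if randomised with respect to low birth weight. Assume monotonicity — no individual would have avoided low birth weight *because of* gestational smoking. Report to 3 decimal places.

p₁ = P(outcome | exposed) = 1194/2034 = 0.58702
p₀ = P(outcome | unexposed) = 1270/3242 = 0.39173
Under exogeneity and monotonicity, PN = (p₁ − p₀)/p₁.
PN = (0.58702 − 0.39173) / 0.58702 ≈ 0.3327

PN ≈ 0.333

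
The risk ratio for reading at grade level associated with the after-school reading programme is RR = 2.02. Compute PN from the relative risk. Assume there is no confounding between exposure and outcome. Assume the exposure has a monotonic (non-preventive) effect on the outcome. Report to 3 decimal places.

PN ≈ 0.505

Under exogeneity and monotonicity, PN = (RR − 1) / RR = 1 − 1/RR.
PN = (2.02 − 1) / 2.02 = 1.02 / 2.02 ≈ 0.5050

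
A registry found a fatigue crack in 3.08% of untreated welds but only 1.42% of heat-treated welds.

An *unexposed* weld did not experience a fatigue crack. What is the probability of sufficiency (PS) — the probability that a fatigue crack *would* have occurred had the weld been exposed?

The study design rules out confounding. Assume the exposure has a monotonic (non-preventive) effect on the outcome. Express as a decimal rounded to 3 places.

PS ≈ 0.017

p₁ = 0.0308, p₀ = 0.0142.
Under exogeneity and monotonicity, PS = (p₁ − p₀) / (1 − p₀).
PS = (0.0308 − 0.0142) / (1 − 0.0142) = 0.0166 / 0.9858 ≈ 0.0168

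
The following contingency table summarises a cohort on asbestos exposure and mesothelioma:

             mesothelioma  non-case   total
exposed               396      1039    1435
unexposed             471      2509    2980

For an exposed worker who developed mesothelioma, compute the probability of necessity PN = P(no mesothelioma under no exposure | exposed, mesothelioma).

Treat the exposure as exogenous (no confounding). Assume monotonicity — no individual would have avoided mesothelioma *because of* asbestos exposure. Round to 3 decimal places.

p₁ = P(outcome | exposed) = 396/1435 = 0.27596
p₀ = P(outcome | unexposed) = 471/2980 = 0.15805
Under exogeneity and monotonicity, PN = (p₁ − p₀)/p₁.
PN = (0.27596 − 0.15805) / 0.27596 ≈ 0.4273

PN ≈ 0.427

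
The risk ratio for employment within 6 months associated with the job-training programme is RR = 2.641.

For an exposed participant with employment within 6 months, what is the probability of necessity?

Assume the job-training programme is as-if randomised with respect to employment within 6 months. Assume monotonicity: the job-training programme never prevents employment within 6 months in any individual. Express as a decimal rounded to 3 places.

Under exogeneity and monotonicity, PN = (RR − 1) / RR = 1 − 1/RR.
PN = (2.641 − 1) / 2.641 = 1.641 / 2.641 ≈ 0.6214

PN ≈ 0.621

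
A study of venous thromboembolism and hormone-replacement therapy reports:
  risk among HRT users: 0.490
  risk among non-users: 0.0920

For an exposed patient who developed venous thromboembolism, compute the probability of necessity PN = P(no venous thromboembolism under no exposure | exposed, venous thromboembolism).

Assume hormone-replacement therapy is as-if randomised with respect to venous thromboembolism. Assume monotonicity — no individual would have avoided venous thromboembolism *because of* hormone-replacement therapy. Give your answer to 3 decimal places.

Let p₁ = 0.49, p₀ = 0.092.
Under exogeneity and monotonicity, PN = (p₁ − p₀) / p₁.
PN = (0.49 − 0.092) / 0.49 = 0.398 / 0.49 ≈ 0.8122

PN ≈ 0.812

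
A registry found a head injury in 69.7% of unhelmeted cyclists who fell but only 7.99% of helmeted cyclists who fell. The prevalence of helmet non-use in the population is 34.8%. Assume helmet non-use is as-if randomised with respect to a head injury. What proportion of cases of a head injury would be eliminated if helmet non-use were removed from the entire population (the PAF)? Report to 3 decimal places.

p₁ = 0.697, p₀ = 0.0799.
Overall risk P(Y=1) = π·p₁ + (1−π)·p₀ = 0.348×0.697 + 0.652×0.0799 = 0.29465.
Under exogeneity, PAF = [P(Y=1) − p₀] / P(Y=1).
PAF = (0.29465 − 0.0799) / 0.29465 ≈ 0.7288

PAF ≈ 0.729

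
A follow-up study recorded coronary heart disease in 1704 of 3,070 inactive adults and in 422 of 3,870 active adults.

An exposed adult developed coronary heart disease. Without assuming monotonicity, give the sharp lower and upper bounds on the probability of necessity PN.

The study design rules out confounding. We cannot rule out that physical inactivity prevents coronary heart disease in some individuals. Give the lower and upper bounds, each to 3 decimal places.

0.804 ≤ PN ≤ 1.000

p₁ = P(outcome | exposed) = 1704/3070 = 0.55505
p₀ = P(outcome | unexposed) = 422/3870 = 0.10904
Under exogeneity alone the bounds on PN are max{0,(p₁−p₀)/p₁} ≤ PN ≤ min{1,(1−p₀)/p₁}.
  lower = (p₁ − p₀)/p₁ = 0.446 / 0.55505 ≈ 0.8035
  upper = min{1, (1 − p₀)/p₁} = 0.89096 / 0.55505 ≈ 1.6052 → capped at 1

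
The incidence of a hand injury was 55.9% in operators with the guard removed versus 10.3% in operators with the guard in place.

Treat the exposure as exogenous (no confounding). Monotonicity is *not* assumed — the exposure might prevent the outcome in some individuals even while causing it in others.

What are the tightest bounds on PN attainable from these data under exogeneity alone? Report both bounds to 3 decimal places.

p₁ = 0.559, p₀ = 0.103.
Under exogeneity alone the bounds on PN are max{0,(p₁−p₀)/p₁} ≤ PN ≤ min{1,(1−p₀)/p₁}.
  lower = (p₁ − p₀)/p₁ = 0.456 / 0.559 ≈ 0.8157
  upper = min{1, (1 − p₀)/p₁} = 0.897 / 0.559 ≈ 1.6047 → capped at 1

0.816 ≤ PN ≤ 1.000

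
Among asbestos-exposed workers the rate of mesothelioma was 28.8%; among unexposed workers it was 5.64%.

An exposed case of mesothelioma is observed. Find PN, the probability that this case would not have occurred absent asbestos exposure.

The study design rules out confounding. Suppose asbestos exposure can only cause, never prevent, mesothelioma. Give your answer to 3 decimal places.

p₁ = 0.288, p₀ = 0.0564.
Under exogeneity and monotonicity, PN = (p₁ − p₀) / p₁.
PN = (0.288 − 0.0564) / 0.288 = 0.2316 / 0.288 ≈ 0.8042

PN ≈ 0.804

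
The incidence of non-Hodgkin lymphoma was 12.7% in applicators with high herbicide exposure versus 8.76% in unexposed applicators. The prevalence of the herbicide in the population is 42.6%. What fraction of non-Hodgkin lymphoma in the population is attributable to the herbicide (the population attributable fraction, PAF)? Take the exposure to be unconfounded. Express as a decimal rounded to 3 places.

PAF ≈ 0.161

p₁ = 0.127, p₀ = 0.0876.
Overall risk P(Y=1) = π·p₁ + (1−π)·p₀ = 0.426×0.127 + 0.574×0.0876 = 0.10438.
Under exogeneity, PAF = [P(Y=1) − p₀] / P(Y=1).
PAF = (0.10438 − 0.0876) / 0.10438 ≈ 0.1608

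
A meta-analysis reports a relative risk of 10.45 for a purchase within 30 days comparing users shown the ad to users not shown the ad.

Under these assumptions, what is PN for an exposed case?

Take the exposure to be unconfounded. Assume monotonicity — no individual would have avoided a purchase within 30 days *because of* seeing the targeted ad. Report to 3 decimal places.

PN ≈ 0.904

Under exogeneity and monotonicity, PN = (RR − 1) / RR = 1 − 1/RR.
PN = (10.45 − 1) / 10.45 = 9.45 / 10.45 ≈ 0.9043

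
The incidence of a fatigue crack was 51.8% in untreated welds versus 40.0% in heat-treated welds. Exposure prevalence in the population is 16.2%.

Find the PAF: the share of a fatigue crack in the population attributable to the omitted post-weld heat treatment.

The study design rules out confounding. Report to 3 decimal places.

PAF ≈ 0.046

p₁ = 0.518, p₀ = 0.4.
Overall risk P(Y=1) = π·p₁ + (1−π)·p₀ = 0.162×0.518 + 0.838×0.4 = 0.41912.
Under exogeneity, PAF = [P(Y=1) − p₀] / P(Y=1).
PAF = (0.41912 − 0.4) / 0.41912 ≈ 0.0456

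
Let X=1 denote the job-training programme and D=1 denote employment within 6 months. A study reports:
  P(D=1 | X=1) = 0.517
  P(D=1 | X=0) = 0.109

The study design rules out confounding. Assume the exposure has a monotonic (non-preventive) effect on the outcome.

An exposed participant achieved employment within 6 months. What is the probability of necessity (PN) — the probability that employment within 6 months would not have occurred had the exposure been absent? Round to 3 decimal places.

PN ≈ 0.789

Let p₁ = 0.517, p₀ = 0.109.
Under exogeneity and monotonicity, PN = (p₁ − p₀) / p₁.
PN = (0.517 − 0.109) / 0.517 = 0.408 / 0.517 ≈ 0.7892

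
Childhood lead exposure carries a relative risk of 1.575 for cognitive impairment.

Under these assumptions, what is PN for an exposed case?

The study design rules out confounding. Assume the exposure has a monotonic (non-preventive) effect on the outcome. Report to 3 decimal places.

PN ≈ 0.365

Under exogeneity and monotonicity, PN = (RR − 1) / RR = 1 − 1/RR.
PN = (1.575 − 1) / 1.575 = 0.575 / 1.575 ≈ 0.3651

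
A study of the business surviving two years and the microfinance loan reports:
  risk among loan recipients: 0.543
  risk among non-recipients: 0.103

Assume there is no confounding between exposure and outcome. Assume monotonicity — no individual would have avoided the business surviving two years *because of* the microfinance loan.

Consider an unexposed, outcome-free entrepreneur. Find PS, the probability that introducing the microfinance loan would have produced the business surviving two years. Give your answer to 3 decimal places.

Let p₁ = 0.543, p₀ = 0.103.
Under exogeneity and monotonicity, PS = (p₁ − p₀) / (1 − p₀).
PS = (0.543 − 0.103) / (1 − 0.103) = 0.44 / 0.897 ≈ 0.4905

PS ≈ 0.491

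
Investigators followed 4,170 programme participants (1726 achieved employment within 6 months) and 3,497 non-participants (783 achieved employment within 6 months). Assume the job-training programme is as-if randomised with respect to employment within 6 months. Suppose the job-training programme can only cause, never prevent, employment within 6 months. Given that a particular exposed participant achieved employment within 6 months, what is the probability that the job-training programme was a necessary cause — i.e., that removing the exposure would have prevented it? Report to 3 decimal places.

p₁ = P(outcome | exposed) = 1726/4170 = 0.41391
p₀ = P(outcome | unexposed) = 783/3497 = 0.22391
Under exogeneity and monotonicity, PN = (p₁ − p₀) / p₁.
PN = (0.41391 − 0.22391) / 0.41391 = 0.19 / 0.41391 ≈ 0.4590

PN ≈ 0.459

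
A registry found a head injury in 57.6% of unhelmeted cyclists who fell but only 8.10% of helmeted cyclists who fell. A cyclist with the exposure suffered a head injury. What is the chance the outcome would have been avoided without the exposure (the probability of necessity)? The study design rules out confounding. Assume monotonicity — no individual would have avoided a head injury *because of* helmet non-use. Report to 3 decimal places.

PN ≈ 0.859

p₁ = 0.576, p₀ = 0.081.
Under exogeneity and monotonicity, PN = (p₁ − p₀) / p₁.
PN = (0.576 − 0.081) / 0.576 = 0.495 / 0.576 ≈ 0.8594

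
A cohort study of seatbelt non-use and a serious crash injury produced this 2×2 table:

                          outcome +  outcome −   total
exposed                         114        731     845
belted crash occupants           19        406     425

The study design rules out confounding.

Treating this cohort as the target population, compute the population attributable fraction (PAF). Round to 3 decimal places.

PAF ≈ 0.573

p₁ = P(outcome | exposed) = 114/845 = 0.13491
p₀ = P(outcome | unexposed) = 19/425 = 0.044706
Exposure prevalence π = 845/1270 = 0.66535; overall risk P(Y=1) = 0.10472.
Under exogeneity, PAF = [P(Y=1) − p₀]/P(Y=1).
PAF = (0.10472 − 0.044706) / 0.10472 ≈ 0.5731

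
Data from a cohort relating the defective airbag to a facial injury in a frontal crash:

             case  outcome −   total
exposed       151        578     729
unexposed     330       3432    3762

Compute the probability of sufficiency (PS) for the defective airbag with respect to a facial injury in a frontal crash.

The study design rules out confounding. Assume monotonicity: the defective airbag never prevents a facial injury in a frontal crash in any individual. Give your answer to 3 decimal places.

p₁ = P(outcome | exposed) = 151/729 = 0.20713
p₀ = P(outcome | unexposed) = 330/3762 = 0.087719
Under exogeneity and monotonicity, PS = (p₁ − p₀)/(1 − p₀).
PS = (0.20713 − 0.087719) / 0.91228 ≈ 0.1309

PS ≈ 0.131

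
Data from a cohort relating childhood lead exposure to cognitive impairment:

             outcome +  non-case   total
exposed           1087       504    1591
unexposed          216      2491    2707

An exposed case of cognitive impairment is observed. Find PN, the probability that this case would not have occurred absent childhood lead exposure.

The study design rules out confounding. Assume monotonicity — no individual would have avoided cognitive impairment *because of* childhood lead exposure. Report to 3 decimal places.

PN ≈ 0.883

p₁ = P(outcome | exposed) = 1087/1591 = 0.68322
p₀ = P(outcome | unexposed) = 216/2707 = 0.079793
Under exogeneity and monotonicity, PN = (p₁ − p₀) / p₁.
PN = (0.68322 − 0.079793) / 0.68322 = 0.60342 / 0.68322 ≈ 0.8832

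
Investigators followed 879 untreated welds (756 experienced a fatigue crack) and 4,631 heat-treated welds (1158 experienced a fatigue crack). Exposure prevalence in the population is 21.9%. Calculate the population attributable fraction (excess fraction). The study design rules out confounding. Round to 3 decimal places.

p₁ = P(outcome | exposed) = 756/879 = 0.86007
p₀ = P(outcome | unexposed) = 1158/4631 = 0.25005
Overall risk P(Y=1) = π·p₁ + (1−π)·p₀ = 0.219×0.86007 + 0.781×0.25005 = 0.38365.
Under exogeneity, PAF = [P(Y=1) − p₀] / P(Y=1).
PAF = (0.38365 − 0.25005) / 0.38365 ≈ 0.3482

PAF ≈ 0.348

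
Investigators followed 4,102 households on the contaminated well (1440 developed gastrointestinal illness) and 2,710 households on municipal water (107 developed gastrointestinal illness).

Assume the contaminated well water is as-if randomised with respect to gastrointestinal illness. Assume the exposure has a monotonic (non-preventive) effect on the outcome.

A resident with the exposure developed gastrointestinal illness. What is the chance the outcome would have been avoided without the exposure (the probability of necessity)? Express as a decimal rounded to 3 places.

PN ≈ 0.888

p₁ = P(outcome | exposed) = 1440/4102 = 0.35105
p₀ = P(outcome | unexposed) = 107/2710 = 0.039483
Under exogeneity and monotonicity, PN = (p₁ − p₀) / p₁.
PN = (0.35105 − 0.039483) / 0.35105 = 0.31156 / 0.35105 ≈ 0.8875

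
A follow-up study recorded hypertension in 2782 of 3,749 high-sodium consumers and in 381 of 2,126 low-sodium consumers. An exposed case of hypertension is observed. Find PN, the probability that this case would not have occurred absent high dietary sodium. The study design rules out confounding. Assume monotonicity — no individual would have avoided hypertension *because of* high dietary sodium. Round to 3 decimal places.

PN ≈ 0.758

p₁ = P(outcome | exposed) = 2782/3749 = 0.74206
p₀ = P(outcome | unexposed) = 381/2126 = 0.17921
Under exogeneity and monotonicity, PN = (p₁ − p₀) / p₁.
PN = (0.74206 − 0.17921) / 0.74206 = 0.56285 / 0.74206 ≈ 0.7585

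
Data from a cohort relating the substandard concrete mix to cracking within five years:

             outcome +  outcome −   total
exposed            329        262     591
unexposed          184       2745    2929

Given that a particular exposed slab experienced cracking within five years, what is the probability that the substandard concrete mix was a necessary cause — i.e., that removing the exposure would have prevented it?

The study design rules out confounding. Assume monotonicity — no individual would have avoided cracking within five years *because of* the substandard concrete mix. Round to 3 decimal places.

PN ≈ 0.887

p₁ = P(outcome | exposed) = 329/591 = 0.55668
p₀ = P(outcome | unexposed) = 184/2929 = 0.06282
Under exogeneity and monotonicity, PN = (p₁ − p₀)/p₁.
PN = (0.55668 − 0.06282) / 0.55668 ≈ 0.8872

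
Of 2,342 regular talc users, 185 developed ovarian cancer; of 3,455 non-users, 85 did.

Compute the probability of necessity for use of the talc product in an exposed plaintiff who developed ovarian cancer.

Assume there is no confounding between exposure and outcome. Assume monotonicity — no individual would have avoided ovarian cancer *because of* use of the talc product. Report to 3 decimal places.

p₁ = P(outcome | exposed) = 185/2342 = 0.078992
p₀ = P(outcome | unexposed) = 85/3455 = 0.024602
Under exogeneity and monotonicity, PN = (p₁ − p₀) / p₁.
PN = (0.078992 − 0.024602) / 0.078992 = 0.05439 / 0.078992 ≈ 0.6886

PN ≈ 0.689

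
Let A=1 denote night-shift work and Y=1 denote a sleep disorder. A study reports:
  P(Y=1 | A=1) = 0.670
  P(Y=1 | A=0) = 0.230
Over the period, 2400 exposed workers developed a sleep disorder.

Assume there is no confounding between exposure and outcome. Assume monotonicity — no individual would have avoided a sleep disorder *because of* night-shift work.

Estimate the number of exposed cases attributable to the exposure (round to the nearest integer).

about 1576 cases

Let p₁ = 0.67, p₀ = 0.23.
PN = (p₁ − p₀)/p₁ = (0.67 − 0.23) / 0.67 ≈ 0.65672.
Attributable cases ≈ PN × (exposed cases) = 0.65672 × 2400 ≈ 1576.12.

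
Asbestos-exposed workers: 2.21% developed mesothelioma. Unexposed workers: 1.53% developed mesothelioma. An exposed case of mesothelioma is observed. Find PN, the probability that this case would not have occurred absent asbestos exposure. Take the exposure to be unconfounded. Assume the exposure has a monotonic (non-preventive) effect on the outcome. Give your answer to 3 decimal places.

PN ≈ 0.308

p₁ = 0.0221, p₀ = 0.0153.
Under exogeneity and monotonicity, PN = (p₁ − p₀) / p₁.
PN = (0.0221 − 0.0153) / 0.0221 = 0.0068 / 0.0221 ≈ 0.3077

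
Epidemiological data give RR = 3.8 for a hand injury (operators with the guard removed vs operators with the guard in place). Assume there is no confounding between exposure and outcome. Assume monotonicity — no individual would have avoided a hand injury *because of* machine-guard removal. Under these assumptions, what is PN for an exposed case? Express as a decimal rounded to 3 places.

PN ≈ 0.737

Under exogeneity and monotonicity, PN = (RR − 1) / RR = 1 − 1/RR.
PN = (3.8 − 1) / 3.8 = 2.8 / 3.8 ≈ 0.7368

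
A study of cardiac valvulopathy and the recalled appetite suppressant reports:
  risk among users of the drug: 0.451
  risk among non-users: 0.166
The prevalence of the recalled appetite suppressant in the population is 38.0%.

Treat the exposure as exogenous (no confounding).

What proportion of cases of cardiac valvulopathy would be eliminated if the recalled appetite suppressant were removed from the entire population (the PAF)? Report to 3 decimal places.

PAF ≈ 0.395

Let p₁ = 0.451, p₀ = 0.166.
Overall risk P(Y=1) = π·p₁ + (1−π)·p₀ = 0.38×0.451 + 0.62×0.166 = 0.2743.
Under exogeneity, PAF = [P(Y=1) − p₀] / P(Y=1).
PAF = (0.2743 − 0.166) / 0.2743 ≈ 0.3948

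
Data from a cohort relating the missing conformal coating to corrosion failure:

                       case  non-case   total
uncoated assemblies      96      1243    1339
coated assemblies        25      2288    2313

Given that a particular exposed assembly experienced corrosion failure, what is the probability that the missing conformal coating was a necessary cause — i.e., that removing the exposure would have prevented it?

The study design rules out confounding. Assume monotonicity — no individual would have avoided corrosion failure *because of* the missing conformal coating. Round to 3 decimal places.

p₁ = P(outcome | exposed) = 96/1339 = 0.071695
p₀ = P(outcome | unexposed) = 25/2313 = 0.010808
Under exogeneity and monotonicity, PN = (p₁ − p₀) / p₁.
PN = (0.071695 − 0.010808) / 0.071695 = 0.060887 / 0.071695 ≈ 0.8492

PN ≈ 0.849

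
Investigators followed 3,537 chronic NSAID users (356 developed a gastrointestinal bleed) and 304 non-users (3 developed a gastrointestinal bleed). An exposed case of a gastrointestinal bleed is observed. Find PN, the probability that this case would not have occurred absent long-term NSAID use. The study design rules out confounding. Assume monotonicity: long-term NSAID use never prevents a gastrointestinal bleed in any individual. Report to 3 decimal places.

p₁ = P(outcome | exposed) = 356/3537 = 0.10065
p₀ = P(outcome | unexposed) = 3/304 = 0.0098684
Under exogeneity and monotonicity, PN = (p₁ − p₀) / p₁.
PN = (0.10065 − 0.0098684) / 0.10065 = 0.090782 / 0.10065 ≈ 0.9020

PN ≈ 0.902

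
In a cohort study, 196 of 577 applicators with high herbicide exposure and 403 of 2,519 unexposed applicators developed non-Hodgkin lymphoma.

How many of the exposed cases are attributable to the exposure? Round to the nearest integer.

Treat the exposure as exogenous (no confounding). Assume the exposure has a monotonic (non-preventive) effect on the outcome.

p₁ = P(outcome | exposed) = 196/577 = 0.33969
p₀ = P(outcome | unexposed) = 403/2519 = 0.15998
PN = (p₁ − p₀)/p₁ = (0.33969 − 0.15998) / 0.33969 ≈ 0.52903.
Attributable cases ≈ PN × (exposed cases) = 0.52903 × 196 ≈ 103.69.

about 104 cases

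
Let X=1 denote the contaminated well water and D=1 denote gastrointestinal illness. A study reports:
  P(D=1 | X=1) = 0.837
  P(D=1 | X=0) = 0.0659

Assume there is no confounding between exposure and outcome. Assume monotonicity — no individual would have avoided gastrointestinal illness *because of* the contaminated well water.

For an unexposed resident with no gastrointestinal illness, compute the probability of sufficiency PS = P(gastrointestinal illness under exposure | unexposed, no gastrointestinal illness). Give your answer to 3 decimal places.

Let p₁ = 0.837, p₀ = 0.0659.
Under exogeneity and monotonicity, PS = (p₁ − p₀) / (1 − p₀).
PS = (0.837 − 0.0659) / (1 − 0.0659) = 0.7711 / 0.9341 ≈ 0.8255

PS ≈ 0.826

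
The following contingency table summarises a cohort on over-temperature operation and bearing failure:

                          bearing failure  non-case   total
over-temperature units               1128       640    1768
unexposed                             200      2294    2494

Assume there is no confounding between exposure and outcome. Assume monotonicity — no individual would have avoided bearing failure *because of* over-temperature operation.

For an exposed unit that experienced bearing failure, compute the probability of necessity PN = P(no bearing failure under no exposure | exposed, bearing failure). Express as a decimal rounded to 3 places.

p₁ = P(outcome | exposed) = 1128/1768 = 0.63801
p₀ = P(outcome | unexposed) = 200/2494 = 0.080192
Under exogeneity and monotonicity, PN = (p₁ − p₀)/p₁.
PN = (0.63801 − 0.080192) / 0.63801 ≈ 0.8743

PN ≈ 0.874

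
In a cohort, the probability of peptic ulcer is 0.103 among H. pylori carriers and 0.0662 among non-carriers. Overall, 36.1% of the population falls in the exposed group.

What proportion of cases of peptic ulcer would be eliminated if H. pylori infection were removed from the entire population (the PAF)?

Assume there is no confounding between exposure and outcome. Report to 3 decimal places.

PAF ≈ 0.167

Let p₁ = 0.103, p₀ = 0.0662.
Overall risk P(Y=1) = π·p₁ + (1−π)·p₀ = 0.361×0.103 + 0.639×0.0662 = 0.079485.
Under exogeneity, PAF = [P(Y=1) − p₀] / P(Y=1).
PAF = (0.079485 − 0.0662) / 0.079485 ≈ 0.1671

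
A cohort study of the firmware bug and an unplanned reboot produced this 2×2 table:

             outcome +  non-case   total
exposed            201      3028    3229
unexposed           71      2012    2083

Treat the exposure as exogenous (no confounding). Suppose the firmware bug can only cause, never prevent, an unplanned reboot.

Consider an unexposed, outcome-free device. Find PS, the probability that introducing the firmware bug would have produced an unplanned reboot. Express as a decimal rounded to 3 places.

p₁ = P(outcome | exposed) = 201/3229 = 0.062248
p₀ = P(outcome | unexposed) = 71/2083 = 0.034085
Under exogeneity and monotonicity, PS = (p₁ − p₀)/(1 − p₀).
PS = (0.062248 − 0.034085) / 0.96591 ≈ 0.0292

PS ≈ 0.029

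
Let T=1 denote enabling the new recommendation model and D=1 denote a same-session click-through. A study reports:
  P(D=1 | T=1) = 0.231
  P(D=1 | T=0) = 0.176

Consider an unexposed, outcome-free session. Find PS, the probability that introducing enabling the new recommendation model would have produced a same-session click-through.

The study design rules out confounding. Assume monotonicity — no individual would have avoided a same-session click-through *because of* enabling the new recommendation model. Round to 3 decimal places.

PS ≈ 0.067

Let p₁ = 0.231, p₀ = 0.176.
Under exogeneity and monotonicity, PS = (p₁ − p₀) / (1 − p₀).
PS = (0.231 − 0.176) / (1 − 0.176) = 0.055 / 0.824 ≈ 0.0667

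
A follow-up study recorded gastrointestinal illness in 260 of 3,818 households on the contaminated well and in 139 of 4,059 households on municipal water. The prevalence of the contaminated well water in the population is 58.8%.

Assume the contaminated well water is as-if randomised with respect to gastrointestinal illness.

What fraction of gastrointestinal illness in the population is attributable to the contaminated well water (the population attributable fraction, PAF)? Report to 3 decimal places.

PAF ≈ 0.368

p₁ = P(outcome | exposed) = 260/3818 = 0.068098
p₀ = P(outcome | unexposed) = 139/4059 = 0.034245
Overall risk P(Y=1) = π·p₁ + (1−π)·p₀ = 0.588×0.068098 + 0.412×0.034245 = 0.054151.
Under exogeneity, PAF = [P(Y=1) − p₀] / P(Y=1).
PAF = (0.054151 − 0.034245) / 0.054151 ≈ 0.3676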